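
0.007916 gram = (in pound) 1.745e-05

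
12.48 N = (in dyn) 1.248e+06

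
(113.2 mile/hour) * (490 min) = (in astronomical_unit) 9.945e-06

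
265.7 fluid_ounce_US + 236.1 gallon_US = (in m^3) 0.9016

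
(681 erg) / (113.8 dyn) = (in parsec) 1.939e-18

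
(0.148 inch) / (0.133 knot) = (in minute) 0.0009157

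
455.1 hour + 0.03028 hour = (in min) 2.731e+04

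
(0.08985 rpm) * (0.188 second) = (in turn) 0.0002815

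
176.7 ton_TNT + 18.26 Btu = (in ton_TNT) 176.7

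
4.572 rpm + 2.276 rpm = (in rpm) 6.848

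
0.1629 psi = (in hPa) 11.23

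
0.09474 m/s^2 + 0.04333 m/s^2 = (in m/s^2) 0.1381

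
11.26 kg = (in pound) 24.82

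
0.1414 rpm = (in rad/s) 0.01481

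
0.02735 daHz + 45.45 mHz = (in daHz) 0.03189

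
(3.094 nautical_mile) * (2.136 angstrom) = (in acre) 3.024e-10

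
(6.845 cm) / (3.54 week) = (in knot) 6.215e-08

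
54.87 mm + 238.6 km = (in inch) 9.394e+06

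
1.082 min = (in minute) 1.082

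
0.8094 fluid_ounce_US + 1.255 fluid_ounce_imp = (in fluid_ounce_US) 2.015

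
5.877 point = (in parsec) 6.719e-20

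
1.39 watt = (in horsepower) 0.001864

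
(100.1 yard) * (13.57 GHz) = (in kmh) 4.471e+12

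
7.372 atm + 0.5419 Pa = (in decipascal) 7.47e+06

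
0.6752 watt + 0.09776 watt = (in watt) 0.773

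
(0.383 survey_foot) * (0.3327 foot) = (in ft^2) 0.1274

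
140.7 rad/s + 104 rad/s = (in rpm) 2337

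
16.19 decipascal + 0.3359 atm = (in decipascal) 3.404e+05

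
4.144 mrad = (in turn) 0.0006595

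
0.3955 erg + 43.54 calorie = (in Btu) 0.1727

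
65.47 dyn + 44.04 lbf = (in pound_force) 44.04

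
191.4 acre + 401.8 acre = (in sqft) 2.584e+07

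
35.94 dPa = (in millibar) 0.03594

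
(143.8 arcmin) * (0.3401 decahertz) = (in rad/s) 0.1423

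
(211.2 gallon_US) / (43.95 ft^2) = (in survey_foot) 0.6424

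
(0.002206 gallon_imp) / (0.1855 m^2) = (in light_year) 5.714e-21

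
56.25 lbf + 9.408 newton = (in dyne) 2.596e+07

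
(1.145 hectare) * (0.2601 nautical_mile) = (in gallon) 1.457e+09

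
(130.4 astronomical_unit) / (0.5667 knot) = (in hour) 1.859e+10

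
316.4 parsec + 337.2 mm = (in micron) 9.763e+24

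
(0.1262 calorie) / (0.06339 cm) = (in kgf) 84.94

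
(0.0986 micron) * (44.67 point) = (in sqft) 1.672e-08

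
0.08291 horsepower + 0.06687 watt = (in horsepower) 0.083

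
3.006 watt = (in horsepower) 0.004031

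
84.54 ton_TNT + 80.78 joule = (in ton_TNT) 84.54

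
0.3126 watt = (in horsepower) 0.0004192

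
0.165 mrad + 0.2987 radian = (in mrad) 298.9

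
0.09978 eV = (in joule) 1.599e-20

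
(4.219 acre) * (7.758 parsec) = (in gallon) 1.08e+24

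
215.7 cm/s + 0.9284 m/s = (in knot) 5.998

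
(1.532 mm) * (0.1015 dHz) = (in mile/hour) 3.478e-05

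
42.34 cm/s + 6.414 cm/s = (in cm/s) 48.75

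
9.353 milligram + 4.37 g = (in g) 4.379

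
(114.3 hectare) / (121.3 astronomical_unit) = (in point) 0.0001785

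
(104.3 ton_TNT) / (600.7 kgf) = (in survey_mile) 4.603e+04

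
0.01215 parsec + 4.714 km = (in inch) 1.476e+16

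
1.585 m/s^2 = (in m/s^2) 1.585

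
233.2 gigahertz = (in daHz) 2.332e+10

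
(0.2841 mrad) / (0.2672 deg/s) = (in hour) 1.692e-05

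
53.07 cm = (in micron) 5.307e+05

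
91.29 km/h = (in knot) 49.29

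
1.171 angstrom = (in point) 3.319e-07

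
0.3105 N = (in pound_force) 0.0698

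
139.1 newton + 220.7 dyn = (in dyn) 1.391e+07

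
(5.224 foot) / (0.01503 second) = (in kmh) 381.4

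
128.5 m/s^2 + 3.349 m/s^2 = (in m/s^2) 131.8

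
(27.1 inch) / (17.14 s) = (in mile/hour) 0.08984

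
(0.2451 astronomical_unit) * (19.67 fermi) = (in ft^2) 0.007763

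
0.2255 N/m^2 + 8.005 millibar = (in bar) 0.008007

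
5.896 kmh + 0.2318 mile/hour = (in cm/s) 174.1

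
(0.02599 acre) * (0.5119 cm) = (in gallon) 142.2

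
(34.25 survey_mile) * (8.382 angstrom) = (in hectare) 4.62e-09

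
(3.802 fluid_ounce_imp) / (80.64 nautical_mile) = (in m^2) 7.233e-10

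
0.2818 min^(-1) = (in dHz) 0.04697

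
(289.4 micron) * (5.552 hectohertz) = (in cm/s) 16.07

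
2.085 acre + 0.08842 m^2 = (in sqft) 9.082e+04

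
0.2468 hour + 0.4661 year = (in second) 1.47e+07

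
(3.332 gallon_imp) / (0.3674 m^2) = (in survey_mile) 2.562e-05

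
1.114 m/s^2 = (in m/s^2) 1.114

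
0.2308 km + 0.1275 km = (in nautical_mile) 0.1935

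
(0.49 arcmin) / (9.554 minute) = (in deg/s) 1.425e-05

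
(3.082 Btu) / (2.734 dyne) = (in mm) 1.189e+11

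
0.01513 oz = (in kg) 0.0004289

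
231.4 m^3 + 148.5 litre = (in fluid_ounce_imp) 8.149e+06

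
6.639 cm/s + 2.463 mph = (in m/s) 1.167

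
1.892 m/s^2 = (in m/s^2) 1.892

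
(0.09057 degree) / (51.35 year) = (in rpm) 9.322e-12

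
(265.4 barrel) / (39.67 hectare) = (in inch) 0.004188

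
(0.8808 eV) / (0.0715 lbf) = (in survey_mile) 2.757e-22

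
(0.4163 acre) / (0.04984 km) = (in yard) 36.97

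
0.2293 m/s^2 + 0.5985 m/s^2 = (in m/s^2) 0.8278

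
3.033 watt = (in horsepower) 0.004067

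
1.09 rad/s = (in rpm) 10.41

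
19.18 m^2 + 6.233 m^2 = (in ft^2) 273.5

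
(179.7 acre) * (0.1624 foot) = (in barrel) 2.264e+05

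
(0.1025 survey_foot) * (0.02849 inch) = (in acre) 5.587e-09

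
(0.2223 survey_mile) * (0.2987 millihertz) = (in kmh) 0.3847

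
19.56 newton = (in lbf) 4.397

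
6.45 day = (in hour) 154.8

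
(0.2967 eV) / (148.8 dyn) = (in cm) 3.195e-15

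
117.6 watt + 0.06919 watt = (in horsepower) 0.1578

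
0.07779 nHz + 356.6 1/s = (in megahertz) 0.0003566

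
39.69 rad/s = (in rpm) 379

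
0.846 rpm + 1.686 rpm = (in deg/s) 15.19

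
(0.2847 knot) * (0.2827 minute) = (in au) 1.661e-11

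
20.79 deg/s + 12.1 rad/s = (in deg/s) 714.1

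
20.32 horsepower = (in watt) 1.515e+04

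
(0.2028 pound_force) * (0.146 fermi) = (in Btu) 1.248e-19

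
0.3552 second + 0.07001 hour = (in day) 0.002921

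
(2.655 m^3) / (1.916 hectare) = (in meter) 0.0001386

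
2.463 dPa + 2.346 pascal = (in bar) 2.592e-05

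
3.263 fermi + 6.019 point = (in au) 1.419e-14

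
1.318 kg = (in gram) 1318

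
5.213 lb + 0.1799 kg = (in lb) 5.61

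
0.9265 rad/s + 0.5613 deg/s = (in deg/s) 53.65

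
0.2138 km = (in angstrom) 2.138e+12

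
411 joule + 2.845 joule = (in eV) 2.583e+21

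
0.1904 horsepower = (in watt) 142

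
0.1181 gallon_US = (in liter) 0.4471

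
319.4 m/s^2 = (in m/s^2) 319.4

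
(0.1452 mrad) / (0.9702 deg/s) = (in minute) 0.0001429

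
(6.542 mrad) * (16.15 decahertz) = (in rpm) 10.09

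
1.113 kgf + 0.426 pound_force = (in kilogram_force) 1.306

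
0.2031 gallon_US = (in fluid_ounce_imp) 27.06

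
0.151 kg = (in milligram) 1.51e+05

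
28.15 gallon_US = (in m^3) 0.1066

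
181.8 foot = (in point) 1.571e+05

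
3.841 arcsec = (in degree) 0.001067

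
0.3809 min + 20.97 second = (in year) 1.39e-06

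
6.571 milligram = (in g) 0.006571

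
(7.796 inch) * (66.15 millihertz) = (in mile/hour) 0.0293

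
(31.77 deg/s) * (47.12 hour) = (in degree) 5.389e+06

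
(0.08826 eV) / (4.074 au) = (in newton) 2.32e-32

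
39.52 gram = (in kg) 0.03952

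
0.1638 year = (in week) 8.541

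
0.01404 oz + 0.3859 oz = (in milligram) 1.134e+04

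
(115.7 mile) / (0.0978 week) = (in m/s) 3.148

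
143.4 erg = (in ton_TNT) 3.427e-15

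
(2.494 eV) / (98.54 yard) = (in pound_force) 9.969e-22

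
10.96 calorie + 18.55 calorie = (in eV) 7.706e+20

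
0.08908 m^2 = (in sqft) 0.9588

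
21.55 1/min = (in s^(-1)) 0.3592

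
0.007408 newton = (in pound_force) 0.001665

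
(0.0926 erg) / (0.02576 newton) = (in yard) 3.931e-07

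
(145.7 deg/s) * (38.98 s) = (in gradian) 6310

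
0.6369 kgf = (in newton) 6.246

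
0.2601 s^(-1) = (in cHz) 26.01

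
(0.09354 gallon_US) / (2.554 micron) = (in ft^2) 1492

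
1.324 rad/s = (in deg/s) 75.86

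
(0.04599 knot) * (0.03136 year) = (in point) 6.633e+07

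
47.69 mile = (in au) 5.13e-07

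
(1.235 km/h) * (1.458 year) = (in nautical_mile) 8517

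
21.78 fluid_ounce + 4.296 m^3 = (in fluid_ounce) 1.453e+05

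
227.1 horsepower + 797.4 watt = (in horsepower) 228.2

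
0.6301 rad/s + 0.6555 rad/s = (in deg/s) 73.66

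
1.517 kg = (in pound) 3.344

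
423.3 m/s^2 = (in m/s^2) 423.3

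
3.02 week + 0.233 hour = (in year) 0.05794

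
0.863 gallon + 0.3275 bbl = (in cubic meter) 0.05534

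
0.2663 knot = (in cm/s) 13.7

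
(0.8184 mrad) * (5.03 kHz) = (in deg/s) 235.9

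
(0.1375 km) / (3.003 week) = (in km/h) 0.0002725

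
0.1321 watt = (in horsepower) 0.0001771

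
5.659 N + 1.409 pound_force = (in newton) 11.93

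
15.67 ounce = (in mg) 4.442e+05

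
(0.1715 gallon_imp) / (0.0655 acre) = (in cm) 0.0002941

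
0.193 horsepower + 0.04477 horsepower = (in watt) 177.3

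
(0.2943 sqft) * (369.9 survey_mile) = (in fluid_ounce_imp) 5.728e+08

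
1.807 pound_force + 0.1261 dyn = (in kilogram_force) 0.8196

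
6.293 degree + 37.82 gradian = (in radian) 0.7039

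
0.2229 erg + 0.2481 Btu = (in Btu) 0.2481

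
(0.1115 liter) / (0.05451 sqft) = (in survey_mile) 1.368e-05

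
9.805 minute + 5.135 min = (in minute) 14.94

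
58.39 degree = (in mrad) 1019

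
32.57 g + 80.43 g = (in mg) 1.13e+05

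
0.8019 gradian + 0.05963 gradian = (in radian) 0.01353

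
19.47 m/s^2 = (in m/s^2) 19.47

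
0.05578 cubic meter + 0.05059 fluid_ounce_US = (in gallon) 14.74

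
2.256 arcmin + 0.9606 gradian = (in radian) 0.01575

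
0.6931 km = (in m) 693.1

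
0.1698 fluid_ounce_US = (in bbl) 3.158e-05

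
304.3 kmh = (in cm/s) 8453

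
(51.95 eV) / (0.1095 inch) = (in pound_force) 6.728e-16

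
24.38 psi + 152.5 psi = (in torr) 9147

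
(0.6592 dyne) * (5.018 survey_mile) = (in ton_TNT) 1.272e-11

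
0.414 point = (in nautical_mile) 7.886e-08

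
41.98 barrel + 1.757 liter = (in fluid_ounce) 2.257e+05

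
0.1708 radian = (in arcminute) 587.2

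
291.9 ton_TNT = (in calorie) 2.919e+11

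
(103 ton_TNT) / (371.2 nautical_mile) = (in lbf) 1.409e+05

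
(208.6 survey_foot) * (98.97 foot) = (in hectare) 0.1918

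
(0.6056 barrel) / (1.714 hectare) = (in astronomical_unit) 3.755e-17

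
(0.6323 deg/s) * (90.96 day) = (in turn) 1.38e+04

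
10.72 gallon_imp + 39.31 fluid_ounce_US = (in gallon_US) 13.18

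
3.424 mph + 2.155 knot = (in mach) 0.007751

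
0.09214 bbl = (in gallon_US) 3.87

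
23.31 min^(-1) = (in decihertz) 3.885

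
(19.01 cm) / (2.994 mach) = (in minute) 3.108e-06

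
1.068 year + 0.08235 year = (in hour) 1.008e+04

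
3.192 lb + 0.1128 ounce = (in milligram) 1.451e+06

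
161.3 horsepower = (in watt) 1.203e+05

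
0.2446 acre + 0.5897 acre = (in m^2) 3376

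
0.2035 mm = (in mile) 1.264e-07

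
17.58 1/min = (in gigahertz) 2.93e-10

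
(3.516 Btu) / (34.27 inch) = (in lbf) 958.1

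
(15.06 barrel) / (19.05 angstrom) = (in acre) 3.106e+05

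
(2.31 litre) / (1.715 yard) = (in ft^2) 0.01586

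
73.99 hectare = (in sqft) 7.964e+06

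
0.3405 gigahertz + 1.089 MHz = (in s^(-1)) 3.416e+08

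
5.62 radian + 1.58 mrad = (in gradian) 357.9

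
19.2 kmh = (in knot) 10.37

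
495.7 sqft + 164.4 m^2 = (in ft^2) 2265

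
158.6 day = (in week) 22.66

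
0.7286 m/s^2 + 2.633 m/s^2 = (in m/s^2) 3.362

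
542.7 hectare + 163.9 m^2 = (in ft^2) 5.842e+07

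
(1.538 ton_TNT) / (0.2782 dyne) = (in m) 2.313e+15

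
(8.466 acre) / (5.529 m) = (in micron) 6.197e+09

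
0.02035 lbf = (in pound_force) 0.02035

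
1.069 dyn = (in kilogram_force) 1.09e-06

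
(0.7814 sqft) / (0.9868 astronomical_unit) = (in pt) 1.394e-09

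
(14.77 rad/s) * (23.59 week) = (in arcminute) 7.244e+11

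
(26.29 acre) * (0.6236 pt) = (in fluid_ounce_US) 7.914e+05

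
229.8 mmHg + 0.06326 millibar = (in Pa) 3.064e+04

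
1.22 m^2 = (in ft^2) 13.13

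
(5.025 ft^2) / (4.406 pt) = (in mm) 3.003e+05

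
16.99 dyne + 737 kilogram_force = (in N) 7228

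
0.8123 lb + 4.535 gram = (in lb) 0.8223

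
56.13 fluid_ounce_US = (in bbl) 0.01044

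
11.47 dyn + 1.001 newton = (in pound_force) 0.2251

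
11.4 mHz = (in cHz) 1.14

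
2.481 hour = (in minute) 148.9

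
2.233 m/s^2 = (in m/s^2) 2.233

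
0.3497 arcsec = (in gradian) 0.0001079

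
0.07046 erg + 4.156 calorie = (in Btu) 0.01648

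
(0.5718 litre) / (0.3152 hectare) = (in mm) 0.0001814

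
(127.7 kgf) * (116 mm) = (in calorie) 34.72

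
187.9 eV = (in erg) 3.01e-10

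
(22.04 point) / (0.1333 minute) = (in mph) 0.002175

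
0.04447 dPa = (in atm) 4.389e-08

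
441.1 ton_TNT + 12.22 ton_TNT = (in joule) 1.897e+12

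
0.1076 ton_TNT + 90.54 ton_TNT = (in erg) 3.793e+18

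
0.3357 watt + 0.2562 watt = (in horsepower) 0.0007938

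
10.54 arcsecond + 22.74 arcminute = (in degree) 0.3819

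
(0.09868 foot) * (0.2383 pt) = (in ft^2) 2.722e-05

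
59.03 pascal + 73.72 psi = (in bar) 5.083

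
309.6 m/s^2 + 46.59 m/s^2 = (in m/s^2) 356.2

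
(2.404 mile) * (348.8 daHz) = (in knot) 2.623e+07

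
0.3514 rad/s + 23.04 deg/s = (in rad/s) 0.7535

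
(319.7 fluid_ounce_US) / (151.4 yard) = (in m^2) 6.829e-05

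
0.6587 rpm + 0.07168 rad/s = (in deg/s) 8.059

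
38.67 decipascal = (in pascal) 3.867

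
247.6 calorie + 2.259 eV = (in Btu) 0.9819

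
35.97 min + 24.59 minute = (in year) 0.0001152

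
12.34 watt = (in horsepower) 0.01655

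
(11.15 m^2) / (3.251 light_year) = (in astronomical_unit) 2.423e-27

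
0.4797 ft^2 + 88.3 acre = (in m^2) 3.573e+05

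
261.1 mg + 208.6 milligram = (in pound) 0.001036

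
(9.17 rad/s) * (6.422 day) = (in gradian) 3.239e+08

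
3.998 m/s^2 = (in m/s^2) 3.998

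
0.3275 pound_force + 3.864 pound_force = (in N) 18.64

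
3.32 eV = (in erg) 5.319e-12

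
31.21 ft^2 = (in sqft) 31.21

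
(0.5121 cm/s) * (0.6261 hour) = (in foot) 37.87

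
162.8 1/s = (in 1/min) 9768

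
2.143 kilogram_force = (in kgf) 2.143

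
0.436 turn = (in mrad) 2739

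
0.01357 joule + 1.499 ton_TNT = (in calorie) 1.499e+09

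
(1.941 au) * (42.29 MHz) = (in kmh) 4.421e+19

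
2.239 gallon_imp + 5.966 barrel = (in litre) 958.7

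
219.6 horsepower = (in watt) 1.638e+05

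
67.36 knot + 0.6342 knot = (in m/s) 34.98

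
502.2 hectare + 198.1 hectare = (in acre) 1730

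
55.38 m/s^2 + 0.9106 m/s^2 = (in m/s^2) 56.29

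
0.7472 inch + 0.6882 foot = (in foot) 0.7505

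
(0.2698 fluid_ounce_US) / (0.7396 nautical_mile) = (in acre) 1.439e-12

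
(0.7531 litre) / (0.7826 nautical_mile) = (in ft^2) 5.593e-06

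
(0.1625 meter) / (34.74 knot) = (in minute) 0.0001515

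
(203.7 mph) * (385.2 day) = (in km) 3.031e+06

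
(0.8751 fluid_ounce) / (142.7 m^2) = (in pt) 0.0005141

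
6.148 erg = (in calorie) 1.469e-07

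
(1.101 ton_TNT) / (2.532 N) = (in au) 0.01216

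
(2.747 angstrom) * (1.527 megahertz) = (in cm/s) 0.04195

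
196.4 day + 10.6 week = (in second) 2.338e+07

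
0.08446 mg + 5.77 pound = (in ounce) 92.32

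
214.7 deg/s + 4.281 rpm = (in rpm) 40.06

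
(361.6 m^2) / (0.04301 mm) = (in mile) 5224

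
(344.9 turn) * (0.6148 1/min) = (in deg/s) 1272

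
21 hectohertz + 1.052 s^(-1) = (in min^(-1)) 1.261e+05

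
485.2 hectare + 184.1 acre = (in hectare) 559.7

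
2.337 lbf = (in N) 10.4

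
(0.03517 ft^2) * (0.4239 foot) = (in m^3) 0.0004222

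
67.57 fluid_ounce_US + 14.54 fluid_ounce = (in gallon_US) 0.6415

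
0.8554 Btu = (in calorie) 215.7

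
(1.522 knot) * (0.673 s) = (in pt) 1494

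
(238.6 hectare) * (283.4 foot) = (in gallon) 5.445e+10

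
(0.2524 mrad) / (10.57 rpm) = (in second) 0.000228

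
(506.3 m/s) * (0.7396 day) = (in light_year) 3.42e-09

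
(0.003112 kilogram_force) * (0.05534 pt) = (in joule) 5.958e-07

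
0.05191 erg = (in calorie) 1.241e-09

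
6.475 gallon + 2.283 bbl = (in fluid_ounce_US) 1.31e+04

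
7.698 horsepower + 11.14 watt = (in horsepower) 7.713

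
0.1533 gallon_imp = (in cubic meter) 0.0006969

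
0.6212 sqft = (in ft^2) 0.6212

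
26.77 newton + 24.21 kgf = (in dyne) 2.642e+07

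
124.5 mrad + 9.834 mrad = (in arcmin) 461.8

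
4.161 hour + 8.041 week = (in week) 8.066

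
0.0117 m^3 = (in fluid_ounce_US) 395.6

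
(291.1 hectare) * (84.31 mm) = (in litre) 2.454e+08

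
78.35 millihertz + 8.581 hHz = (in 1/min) 5.149e+04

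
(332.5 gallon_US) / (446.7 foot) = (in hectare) 9.244e-07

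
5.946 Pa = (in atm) 5.868e-05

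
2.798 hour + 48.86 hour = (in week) 0.3075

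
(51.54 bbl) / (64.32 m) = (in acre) 3.148e-05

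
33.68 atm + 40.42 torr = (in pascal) 3.418e+06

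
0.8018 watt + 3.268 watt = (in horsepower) 0.005458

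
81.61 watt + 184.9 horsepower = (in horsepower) 185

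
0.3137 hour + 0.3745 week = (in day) 2.635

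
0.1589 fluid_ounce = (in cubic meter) 4.699e-06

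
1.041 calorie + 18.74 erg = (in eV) 2.719e+19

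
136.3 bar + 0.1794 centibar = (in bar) 136.3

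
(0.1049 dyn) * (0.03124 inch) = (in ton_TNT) 1.989e-19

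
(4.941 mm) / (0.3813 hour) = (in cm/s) 0.00036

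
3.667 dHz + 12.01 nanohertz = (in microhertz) 3.667e+05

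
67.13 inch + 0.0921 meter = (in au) 1.201e-11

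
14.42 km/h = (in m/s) 4.006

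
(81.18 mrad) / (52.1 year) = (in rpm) 4.718e-10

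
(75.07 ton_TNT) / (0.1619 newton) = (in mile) 1.205e+09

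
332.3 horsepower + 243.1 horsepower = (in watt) 4.291e+05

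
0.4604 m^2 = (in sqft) 4.956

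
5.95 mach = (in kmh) 7294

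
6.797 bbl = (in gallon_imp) 237.7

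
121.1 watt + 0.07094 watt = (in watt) 121.2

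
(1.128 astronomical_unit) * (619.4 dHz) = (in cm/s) 1.045e+15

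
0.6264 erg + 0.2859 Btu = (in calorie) 72.09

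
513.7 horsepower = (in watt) 3.831e+05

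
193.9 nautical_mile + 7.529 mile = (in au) 2.481e-06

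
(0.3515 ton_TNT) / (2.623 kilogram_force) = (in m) 5.717e+07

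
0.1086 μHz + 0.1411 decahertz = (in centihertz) 141.1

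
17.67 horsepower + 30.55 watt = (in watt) 1.321e+04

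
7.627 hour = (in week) 0.0454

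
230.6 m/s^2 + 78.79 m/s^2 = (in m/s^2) 309.4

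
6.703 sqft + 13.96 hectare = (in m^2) 1.396e+05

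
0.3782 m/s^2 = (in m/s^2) 0.3782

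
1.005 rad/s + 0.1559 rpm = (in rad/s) 1.021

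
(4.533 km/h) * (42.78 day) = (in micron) 4.654e+12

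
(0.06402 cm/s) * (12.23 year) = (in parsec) 8.002e-12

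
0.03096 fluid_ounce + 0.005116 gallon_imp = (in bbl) 0.000152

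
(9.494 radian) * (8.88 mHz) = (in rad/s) 0.08431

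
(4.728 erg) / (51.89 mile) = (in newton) 5.662e-12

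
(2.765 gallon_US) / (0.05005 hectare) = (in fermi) 2.091e+10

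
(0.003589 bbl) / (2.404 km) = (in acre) 5.865e-11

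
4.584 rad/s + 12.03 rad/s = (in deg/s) 951.9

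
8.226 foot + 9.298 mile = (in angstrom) 1.497e+14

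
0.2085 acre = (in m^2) 843.8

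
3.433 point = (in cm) 0.1211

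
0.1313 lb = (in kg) 0.05956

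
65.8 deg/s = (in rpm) 10.97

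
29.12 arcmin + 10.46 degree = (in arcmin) 656.7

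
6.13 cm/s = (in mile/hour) 0.1371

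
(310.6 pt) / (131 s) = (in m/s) 0.0008364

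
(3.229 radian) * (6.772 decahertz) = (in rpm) 2088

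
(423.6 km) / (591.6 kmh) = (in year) 8.174e-05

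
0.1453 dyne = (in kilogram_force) 1.482e-07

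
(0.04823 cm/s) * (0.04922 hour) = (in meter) 0.08546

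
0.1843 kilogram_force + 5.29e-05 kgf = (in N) 1.808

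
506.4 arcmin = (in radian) 0.1473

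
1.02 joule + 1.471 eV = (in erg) 1.02e+07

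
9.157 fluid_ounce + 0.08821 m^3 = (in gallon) 23.37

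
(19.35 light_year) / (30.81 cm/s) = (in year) 1.884e+10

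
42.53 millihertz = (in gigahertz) 4.253e-11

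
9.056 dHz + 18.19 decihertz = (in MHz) 2.725e-06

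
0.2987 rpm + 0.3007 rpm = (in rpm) 0.5994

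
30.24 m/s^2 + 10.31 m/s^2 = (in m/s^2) 40.55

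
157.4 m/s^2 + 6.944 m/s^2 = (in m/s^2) 164.3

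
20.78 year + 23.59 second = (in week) 1084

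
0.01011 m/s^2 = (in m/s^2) 0.01011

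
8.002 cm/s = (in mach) 0.000235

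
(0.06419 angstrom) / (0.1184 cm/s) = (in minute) 9.036e-11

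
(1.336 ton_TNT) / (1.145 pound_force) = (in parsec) 3.557e-08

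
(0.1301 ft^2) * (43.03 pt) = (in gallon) 0.04847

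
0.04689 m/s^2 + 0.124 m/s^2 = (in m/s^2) 0.1709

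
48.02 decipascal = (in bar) 4.802e-05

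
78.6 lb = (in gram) 3.565e+04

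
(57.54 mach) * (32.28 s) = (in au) 4.228e-06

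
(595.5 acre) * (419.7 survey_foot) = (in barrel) 1.939e+09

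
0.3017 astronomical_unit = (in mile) 2.804e+07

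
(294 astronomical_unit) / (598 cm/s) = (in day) 8.513e+07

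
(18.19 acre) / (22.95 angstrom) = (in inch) 1.263e+15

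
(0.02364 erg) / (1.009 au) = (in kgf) 1.597e-21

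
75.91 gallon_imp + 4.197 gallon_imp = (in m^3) 0.3642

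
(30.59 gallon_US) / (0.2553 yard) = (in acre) 0.0001226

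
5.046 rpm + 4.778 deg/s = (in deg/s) 35.05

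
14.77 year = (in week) 770.1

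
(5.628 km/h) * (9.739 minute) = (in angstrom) 9.135e+12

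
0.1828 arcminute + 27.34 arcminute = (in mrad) 8.006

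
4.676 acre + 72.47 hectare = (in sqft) 8.004e+06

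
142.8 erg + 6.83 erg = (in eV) 9.339e+13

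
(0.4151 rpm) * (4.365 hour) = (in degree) 3.914e+04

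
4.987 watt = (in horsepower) 0.006688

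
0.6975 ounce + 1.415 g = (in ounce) 0.7474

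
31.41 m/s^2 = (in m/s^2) 31.41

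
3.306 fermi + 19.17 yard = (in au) 1.172e-10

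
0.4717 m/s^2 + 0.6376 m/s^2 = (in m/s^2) 1.109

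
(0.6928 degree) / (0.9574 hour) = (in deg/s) 0.000201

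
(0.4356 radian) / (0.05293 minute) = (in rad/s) 0.1372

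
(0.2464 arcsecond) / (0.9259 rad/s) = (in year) 4.091e-14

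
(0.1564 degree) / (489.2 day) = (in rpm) 6.167e-10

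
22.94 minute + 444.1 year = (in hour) 3.89e+06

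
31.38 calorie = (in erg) 1.313e+09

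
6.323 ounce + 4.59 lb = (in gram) 2261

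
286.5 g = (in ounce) 10.11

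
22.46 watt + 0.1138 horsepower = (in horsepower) 0.1439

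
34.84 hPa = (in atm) 0.03438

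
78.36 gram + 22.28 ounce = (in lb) 1.565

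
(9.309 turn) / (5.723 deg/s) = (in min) 9.76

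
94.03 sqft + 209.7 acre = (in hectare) 84.86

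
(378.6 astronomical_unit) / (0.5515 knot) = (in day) 2.311e+09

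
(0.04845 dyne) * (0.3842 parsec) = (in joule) 5.744e+09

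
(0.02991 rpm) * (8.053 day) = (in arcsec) 4.495e+08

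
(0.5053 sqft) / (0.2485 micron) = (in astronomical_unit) 1.263e-06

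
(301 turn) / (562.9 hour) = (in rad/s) 0.0009333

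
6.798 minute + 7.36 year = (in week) 383.8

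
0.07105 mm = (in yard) 7.77e-05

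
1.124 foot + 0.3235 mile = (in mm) 5.21e+05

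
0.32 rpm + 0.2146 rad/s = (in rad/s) 0.2481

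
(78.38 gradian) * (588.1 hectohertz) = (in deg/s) 4.149e+06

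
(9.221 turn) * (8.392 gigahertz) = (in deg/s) 2.786e+13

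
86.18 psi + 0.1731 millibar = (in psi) 86.18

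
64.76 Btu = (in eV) 4.265e+23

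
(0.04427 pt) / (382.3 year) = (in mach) 3.804e-18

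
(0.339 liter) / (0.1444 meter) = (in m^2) 0.002348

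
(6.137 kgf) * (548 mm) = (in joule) 32.98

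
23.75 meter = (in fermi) 2.375e+16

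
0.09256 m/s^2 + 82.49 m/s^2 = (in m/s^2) 82.58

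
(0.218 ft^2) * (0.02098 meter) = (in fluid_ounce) 14.37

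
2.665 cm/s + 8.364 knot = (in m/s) 4.329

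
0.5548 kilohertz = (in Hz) 554.8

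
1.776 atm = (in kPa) 180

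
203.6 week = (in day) 1425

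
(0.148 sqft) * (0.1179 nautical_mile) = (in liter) 3002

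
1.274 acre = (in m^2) 5156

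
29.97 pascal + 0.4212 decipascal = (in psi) 0.004353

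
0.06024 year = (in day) 21.99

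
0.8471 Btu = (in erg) 8.937e+09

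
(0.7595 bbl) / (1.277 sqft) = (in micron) 1.018e+06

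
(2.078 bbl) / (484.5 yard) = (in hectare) 7.457e-08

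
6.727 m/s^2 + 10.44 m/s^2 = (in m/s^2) 17.17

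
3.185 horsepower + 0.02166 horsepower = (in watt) 2391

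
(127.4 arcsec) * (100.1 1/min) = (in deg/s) 0.05904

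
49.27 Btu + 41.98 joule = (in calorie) 1.243e+04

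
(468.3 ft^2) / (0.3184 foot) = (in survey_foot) 1471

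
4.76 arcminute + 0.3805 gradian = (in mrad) 7.362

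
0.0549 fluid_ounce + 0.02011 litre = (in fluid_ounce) 0.7349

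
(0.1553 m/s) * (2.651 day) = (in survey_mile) 22.1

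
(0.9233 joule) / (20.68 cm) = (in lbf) 1.004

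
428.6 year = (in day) 1.564e+05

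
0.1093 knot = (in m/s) 0.05623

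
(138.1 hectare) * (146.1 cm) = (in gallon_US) 5.33e+08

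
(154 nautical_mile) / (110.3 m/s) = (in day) 0.02993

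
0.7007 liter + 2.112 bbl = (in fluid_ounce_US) 1.138e+04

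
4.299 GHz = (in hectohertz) 4.299e+07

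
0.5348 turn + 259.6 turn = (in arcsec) 3.371e+08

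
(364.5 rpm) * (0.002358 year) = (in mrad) 2.838e+09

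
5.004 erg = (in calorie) 1.196e-07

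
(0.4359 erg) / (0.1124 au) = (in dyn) 2.592e-13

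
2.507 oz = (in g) 71.07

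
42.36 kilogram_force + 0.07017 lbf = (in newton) 415.7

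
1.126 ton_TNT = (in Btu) 4.465e+06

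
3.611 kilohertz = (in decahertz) 361.1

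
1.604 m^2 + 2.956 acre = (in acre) 2.956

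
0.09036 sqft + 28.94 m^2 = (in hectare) 0.002895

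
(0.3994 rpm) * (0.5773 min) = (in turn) 0.2306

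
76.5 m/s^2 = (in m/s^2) 76.5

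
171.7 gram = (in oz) 6.057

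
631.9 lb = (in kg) 286.6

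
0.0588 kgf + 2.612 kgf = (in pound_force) 5.888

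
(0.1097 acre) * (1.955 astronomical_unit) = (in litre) 1.298e+17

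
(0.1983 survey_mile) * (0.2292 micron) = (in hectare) 7.315e-09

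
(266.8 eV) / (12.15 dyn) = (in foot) 1.154e-12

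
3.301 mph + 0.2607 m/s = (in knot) 3.375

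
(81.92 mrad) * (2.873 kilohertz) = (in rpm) 2247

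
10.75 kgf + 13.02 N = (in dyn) 1.184e+07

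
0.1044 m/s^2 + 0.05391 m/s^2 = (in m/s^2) 0.1583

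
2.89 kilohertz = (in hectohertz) 28.9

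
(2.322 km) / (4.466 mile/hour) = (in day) 0.01346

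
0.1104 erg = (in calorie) 2.639e-09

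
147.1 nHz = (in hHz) 1.471e-09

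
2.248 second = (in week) 3.717e-06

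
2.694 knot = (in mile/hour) 3.1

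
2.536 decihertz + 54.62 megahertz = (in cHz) 5.462e+09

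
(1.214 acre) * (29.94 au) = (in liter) 2.2e+19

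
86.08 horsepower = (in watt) 6.419e+04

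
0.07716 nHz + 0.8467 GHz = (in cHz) 8.467e+10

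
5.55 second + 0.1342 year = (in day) 48.98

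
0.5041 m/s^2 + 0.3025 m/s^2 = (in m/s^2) 0.8066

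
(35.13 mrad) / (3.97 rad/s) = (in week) 1.463e-08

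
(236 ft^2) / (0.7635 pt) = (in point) 2.307e+08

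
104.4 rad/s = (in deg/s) 5982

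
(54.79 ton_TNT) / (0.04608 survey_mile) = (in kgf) 3.152e+08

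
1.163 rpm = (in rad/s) 0.1218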